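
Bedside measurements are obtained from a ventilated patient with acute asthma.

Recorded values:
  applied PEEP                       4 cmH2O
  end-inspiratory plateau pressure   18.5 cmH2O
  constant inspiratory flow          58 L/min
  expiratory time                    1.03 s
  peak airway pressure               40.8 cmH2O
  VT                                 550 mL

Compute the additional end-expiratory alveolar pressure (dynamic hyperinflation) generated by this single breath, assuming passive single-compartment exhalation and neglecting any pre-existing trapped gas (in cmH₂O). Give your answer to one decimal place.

Flow: 58 L/min ÷ 60 = 0.9667 L/s.
R = (PIP − Pplat)/V̇ = (40.8 − 18.5) / 0.9667 = 22.3/0.9667 = 23.068 cmH2O·s/L.
C = Vt/(Pplat − PEEP) = 550.0 / (18.5 − 4) = 550.0/14.5 = 37.931 mL/cmH2O.
τ = R × C = 23.068 × 0.03793 L/cmH2O = 0.875 s.
Fraction remaining = e^(−Te/τ) = e^(−1.03/0.875) = 0.3082; trapped volume = 550.0 × 0.3082 = 169.51 mL.
Additional alveolar pressure from trapping ≈ V_trapped / C = 169.51 / 37.931 = 4.469 cmH2O.

4.5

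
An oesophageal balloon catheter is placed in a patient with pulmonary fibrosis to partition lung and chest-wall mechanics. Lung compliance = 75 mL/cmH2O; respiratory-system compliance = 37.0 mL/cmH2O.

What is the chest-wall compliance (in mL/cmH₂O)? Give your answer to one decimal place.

73.0

1/Ccw = 1/Crs − 1/CL.
1/Ccw = 1/37.0 − 1/75 = 0.01369.
Ccw = 73.046 mL/cmH2O.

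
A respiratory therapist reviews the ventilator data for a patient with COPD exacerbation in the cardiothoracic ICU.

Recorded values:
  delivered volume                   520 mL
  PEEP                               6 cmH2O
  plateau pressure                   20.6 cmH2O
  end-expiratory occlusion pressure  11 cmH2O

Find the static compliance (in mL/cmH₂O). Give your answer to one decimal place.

54.2

End-expiratory occlusion gives total PEEP = 11 cmH2O (intrinsic PEEP = 11 − 6 = 5). Use total PEEP for the elastic gradient.
Cstat = Vt / (Pplat − PEEPtotal) = 520 / (20.6 − 11) = 520 / 9.6 = 54.167 mL/cmH2O.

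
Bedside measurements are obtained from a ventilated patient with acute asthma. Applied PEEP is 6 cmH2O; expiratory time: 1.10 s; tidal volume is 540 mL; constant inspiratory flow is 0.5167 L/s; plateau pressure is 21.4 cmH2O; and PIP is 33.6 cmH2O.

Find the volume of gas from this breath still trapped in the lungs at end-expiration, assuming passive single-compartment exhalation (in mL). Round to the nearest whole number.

R = (PIP − Pplat)/V̇ = (33.6 − 21.4) / 0.5167 = 12.2/0.5167 = 23.611 cmH2O·s/L.
C = Vt/(Pplat − PEEP) = 540.0 / (21.4 − 6) = 540.0/15.4 = 35.065 mL/cmH2O.
τ = R × C = 23.611 × 0.03507 L/cmH2O = 0.828 s.
Fraction remaining = e^(−Te/τ) = e^(−1.10/0.828) = 0.2649.
Trapped volume = 540.0 × 0.2649 = 143.05 mL.

143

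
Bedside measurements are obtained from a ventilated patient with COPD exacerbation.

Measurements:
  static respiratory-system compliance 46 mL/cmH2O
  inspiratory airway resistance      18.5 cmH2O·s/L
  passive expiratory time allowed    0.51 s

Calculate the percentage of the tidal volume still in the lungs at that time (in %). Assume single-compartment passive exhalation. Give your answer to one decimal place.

54.9

τ = R × C = 18.5 × 46 mL/cmH2O = 18.5 × 0.046 L/cmH2O = 0.851 s.
Passive exhalation: V(t)/V₀ = e^(−t/τ) = e^(−0.51/0.851) = 0.5492.
Fraction remaining = 0.5492 → 54.92%.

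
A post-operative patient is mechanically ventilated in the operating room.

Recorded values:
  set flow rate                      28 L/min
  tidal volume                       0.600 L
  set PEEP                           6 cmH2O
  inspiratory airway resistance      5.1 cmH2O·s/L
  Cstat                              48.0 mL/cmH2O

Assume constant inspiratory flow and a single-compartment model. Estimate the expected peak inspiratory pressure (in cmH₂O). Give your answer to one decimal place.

20.9

Flow: 28 L/min ÷ 60 = 0.4667 L/s.
Equation of motion (constant flow): PIP = Vt/C + R·V̇ + PEEP.
PIP = 600/48.0 + 5.1×0.4667 + 6 = 12.5 + 2.38 + 6 = 20.88 cmH2O.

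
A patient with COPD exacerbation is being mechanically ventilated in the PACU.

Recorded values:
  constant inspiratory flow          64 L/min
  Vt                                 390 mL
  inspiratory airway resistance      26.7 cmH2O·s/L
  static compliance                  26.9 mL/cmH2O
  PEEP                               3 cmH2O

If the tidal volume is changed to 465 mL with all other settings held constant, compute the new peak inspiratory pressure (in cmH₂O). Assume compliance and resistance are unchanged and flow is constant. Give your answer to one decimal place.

Flow: 64 L/min ÷ 60 = 1.0667 L/s.
PIP = Vt/C + R·V̇ + PEEP (constant-flow equation of motion).
Only the elastic term changes: ΔPIP = ΔVt / C = (465 − 390) / 26.9 = 2.788 cmH2O.
Original PIP = 390/26.9 + 26.7×1.0667 + 3 = 45.979 cmH2O; new PIP = 45.979 + (2.788) = 48.767 cmH2O.

48.8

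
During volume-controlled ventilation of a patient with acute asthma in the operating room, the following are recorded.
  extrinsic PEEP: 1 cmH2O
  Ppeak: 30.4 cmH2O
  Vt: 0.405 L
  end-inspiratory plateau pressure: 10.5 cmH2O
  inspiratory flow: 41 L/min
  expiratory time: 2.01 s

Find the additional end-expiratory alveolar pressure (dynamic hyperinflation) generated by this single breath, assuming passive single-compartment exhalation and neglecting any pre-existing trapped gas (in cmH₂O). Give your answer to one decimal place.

Flow: 41 L/min ÷ 60 = 0.6833 L/s.
R = (PIP − Pplat)/V̇ = (30.4 − 10.5) / 0.6833 = 19.9/0.6833 = 29.123 cmH2O·s/L.
C = Vt/(Pplat − PEEP) = 405.0 / (10.5 − 1) = 405.0/9.5 = 42.632 mL/cmH2O.
τ = R × C = 29.123 × 0.04263 L/cmH2O = 1.242 s.
Fraction remaining = e^(−Te/τ) = e^(−2.01/1.242) = 0.1982; trapped volume = 405.0 × 0.1982 = 80.271 mL.
Additional alveolar pressure from trapping ≈ V_trapped / C = 80.271 / 42.632 = 1.883 cmH2O.

1.9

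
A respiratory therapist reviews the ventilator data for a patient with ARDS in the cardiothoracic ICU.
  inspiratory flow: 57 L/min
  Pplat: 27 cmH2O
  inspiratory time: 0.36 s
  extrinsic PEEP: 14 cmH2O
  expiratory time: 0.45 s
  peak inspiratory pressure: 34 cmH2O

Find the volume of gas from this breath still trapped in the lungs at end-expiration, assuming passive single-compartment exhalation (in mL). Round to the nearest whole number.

Flow: 57 L/min ÷ 60 = 0.95 L/s.
Vt = flow × Ti = 0.95 L/s × 0.36 s × 1000 mL/L = 342.0 mL.
R = (PIP − Pplat)/V̇ = (34 − 27) / 0.95 = 7.0/0.95 = 7.368 cmH2O·s/L.
C = Vt/(Pplat − PEEP) = 342.0 / (27 − 14) = 342.0/13.0 = 26.308 mL/cmH2O.
τ = R × C = 7.368 × 0.02631 L/cmH2O = 0.1939 s.
Fraction remaining = e^(−Te/τ) = e^(−0.45/0.1939) = 0.0982.
Trapped volume = 342.0 × 0.0982 = 33.584 mL.

34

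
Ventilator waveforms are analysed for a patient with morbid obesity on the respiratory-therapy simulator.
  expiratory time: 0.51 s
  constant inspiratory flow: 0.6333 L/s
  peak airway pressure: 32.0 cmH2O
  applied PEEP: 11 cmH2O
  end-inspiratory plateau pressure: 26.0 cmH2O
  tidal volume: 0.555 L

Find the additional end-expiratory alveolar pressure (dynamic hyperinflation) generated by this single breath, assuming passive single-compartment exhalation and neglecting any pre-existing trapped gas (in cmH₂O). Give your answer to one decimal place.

3.5

R = (PIP − Pplat)/V̇ = (32.0 − 26.0) / 0.6333 = 6.0/0.6333 = 9.474 cmH2O·s/L.
C = Vt/(Pplat − PEEP) = 555.0 / (26.0 − 11) = 555.0/15.0 = 37.0 mL/cmH2O.
τ = R × C = 9.474 × 0.037 L/cmH2O = 0.3505 s.
Fraction remaining = e^(−Te/τ) = e^(−0.51/0.3505) = 0.2334; trapped volume = 555.0 × 0.2334 = 129.54 mL.
Additional alveolar pressure from trapping ≈ V_trapped / C = 129.54 / 37.0 = 3.501 cmH2O.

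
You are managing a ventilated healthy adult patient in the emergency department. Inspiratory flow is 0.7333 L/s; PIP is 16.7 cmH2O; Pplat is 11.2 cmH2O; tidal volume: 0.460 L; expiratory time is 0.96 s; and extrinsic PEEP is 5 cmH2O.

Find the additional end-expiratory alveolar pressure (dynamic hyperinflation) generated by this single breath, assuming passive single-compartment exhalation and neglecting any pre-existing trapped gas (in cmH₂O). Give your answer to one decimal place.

1.1

R = (PIP − Pplat)/V̇ = (16.7 − 11.2) / 0.7333 = 5.5/0.7333 = 7.5 cmH2O·s/L.
C = Vt/(Pplat − PEEP) = 460.0 / (11.2 − 5) = 460.0/6.2 = 74.194 mL/cmH2O.
τ = R × C = 7.5 × 0.07419 L/cmH2O = 0.5564 s.
Fraction remaining = e^(−Te/τ) = e^(−0.96/0.5564) = 0.1781; trapped volume = 460.0 × 0.1781 = 81.926 mL.
Additional alveolar pressure from trapping ≈ V_trapped / C = 81.926 / 74.194 = 1.104 cmH2O.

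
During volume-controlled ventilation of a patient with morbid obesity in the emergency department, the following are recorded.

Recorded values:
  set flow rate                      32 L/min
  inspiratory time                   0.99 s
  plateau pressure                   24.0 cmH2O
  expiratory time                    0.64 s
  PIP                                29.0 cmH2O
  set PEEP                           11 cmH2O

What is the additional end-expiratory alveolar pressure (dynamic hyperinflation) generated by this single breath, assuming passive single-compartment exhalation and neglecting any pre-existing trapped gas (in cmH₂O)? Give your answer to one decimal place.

2.4

Flow: 32 L/min ÷ 60 = 0.5333 L/s.
Vt = flow × Ti = 0.5333 L/s × 0.99 s × 1000 mL/L = 527.97 mL.
R = (PIP − Pplat)/V̇ = (29.0 − 24.0) / 0.5333 = 5.0/0.5333 = 9.376 cmH2O·s/L.
C = Vt/(Pplat − PEEP) = 527.97 / (24.0 − 11) = 527.97/13.0 = 40.613 mL/cmH2O.
τ = R × C = 9.376 × 0.04061 L/cmH2O = 0.3808 s.
Fraction remaining = e^(−Te/τ) = e^(−0.64/0.3808) = 0.1862; trapped volume = 527.97 × 0.1862 = 98.308 mL.
Additional alveolar pressure from trapping ≈ V_trapped / C = 98.308 / 40.613 = 2.421 cmH2O.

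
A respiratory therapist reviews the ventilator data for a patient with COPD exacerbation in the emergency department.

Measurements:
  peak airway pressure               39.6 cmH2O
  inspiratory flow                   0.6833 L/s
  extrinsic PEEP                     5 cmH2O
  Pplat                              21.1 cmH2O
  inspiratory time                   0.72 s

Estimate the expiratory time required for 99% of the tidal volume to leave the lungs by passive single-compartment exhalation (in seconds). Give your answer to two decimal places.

Vt = flow × Ti = 0.6833 L/s × 0.72 s × 1000 mL/L = 491.98 mL.
R = (PIP − Pplat)/V̇ = (39.6 − 21.1) / 0.6833 = 18.5/0.6833 = 27.074 cmH2O·s/L.
C = Vt/(Pplat − PEEP) = 491.98 / (21.1 − 5) = 491.98/16.1 = 30.558 mL/cmH2O.
τ = R × C = 27.074 × 0.03056 L/cmH2O = 0.8274 s.
t = −τ·ln(1 − 0.99) = −0.8274·ln(0.01) = 3.81 s.

3.81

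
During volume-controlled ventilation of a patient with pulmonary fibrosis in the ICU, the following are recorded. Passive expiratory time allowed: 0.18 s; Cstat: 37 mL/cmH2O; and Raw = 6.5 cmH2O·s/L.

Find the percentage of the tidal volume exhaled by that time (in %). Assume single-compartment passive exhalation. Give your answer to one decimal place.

52.7

τ = R × C = 6.5 × 37 mL/cmH2O = 6.5 × 0.037 L/cmH2O = 0.2405 s.
Passive exhalation: V(t)/V₀ = e^(−t/τ) = e^(−0.18/0.2405) = 0.4731.
Fraction exhaled = 1 − 0.4731 = 0.5269 → 52.69%.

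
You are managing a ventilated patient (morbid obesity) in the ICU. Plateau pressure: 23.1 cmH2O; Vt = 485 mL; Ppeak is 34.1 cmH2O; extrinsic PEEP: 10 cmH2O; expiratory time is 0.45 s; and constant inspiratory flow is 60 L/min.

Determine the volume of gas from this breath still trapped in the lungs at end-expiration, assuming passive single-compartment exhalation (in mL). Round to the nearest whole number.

Flow: 60 L/min ÷ 60 = 1 L/s.
R = (PIP − Pplat)/V̇ = (34.1 − 23.1) / 1 = 11.0/1 = 11.0 cmH2O·s/L.
C = Vt/(Pplat − PEEP) = 485.0 / (23.1 − 10) = 485.0/13.1 = 37.023 mL/cmH2O.
τ = R × C = 11.0 × 0.03702 L/cmH2O = 0.4072 s.
Fraction remaining = e^(−Te/τ) = e^(−0.45/0.4072) = 0.3312.
Trapped volume = 485.0 × 0.3312 = 160.63 mL.

161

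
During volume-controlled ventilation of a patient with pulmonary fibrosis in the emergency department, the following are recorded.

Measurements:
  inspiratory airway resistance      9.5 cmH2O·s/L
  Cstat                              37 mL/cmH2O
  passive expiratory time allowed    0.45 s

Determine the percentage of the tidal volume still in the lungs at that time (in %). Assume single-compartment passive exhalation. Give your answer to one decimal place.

27.8

τ = R × C = 9.5 × 37 mL/cmH2O = 9.5 × 0.037 L/cmH2O = 0.3515 s.
Passive exhalation: V(t)/V₀ = e^(−t/τ) = e^(−0.45/0.3515) = 0.278.
Fraction remaining = 0.278 → 27.8%.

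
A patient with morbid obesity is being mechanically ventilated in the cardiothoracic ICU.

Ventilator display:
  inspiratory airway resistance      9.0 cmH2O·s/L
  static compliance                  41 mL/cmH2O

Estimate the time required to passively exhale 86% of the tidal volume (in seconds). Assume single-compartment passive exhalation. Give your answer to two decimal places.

τ = R × C = 9.0 × 41 mL/cmH2O = 9.0 × 0.041 L/cmH2O = 0.369 s.
Exhaled fraction f = 1 − e^(−t/τ) → t = −τ·ln(1 − f) = −0.369·ln(0.14) = 0.7255 s.

0.73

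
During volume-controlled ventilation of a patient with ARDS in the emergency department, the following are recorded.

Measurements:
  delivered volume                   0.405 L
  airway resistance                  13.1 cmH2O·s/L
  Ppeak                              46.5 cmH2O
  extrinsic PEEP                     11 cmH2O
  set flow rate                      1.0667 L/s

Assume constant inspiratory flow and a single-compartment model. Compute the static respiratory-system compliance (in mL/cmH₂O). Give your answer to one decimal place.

Equation of motion (constant flow): PIP = Vt/C + R·V̇ + PEEP.
Vt/C = PIP − R·V̇ − PEEP = 46.5 − 13.1×1.0667 − 11 = 46.5 − 13.974 − 11 = 21.526 cmH2O.
C = Vt / 21.526 = 405 / 21.526 = 18.814 mL/cmH2O.

18.8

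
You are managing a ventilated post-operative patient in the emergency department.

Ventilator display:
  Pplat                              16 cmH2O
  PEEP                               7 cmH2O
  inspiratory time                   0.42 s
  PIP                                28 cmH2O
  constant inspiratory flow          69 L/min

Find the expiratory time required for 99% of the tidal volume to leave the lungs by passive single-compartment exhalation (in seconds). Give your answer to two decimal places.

2.58

Flow: 69 L/min ÷ 60 = 1.15 L/s.
Vt = flow × Ti = 1.15 L/s × 0.42 s × 1000 mL/L = 483.0 mL.
R = (PIP − Pplat)/V̇ = (28 − 16) / 1.15 = 12.0/1.15 = 10.435 cmH2O·s/L.
C = Vt/(Pplat − PEEP) = 483.0 / (16 − 7) = 483.0/9.0 = 53.667 mL/cmH2O.
τ = R × C = 10.435 × 0.05367 L/cmH2O = 0.56 s.
t = −τ·ln(1 − 0.99) = −0.56·ln(0.01) = 2.579 s.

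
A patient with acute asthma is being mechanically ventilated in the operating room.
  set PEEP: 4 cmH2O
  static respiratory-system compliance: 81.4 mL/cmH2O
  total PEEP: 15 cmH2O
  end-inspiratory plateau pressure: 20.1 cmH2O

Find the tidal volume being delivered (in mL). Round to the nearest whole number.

End-expiratory occlusion gives total PEEP = 15 cmH2O (intrinsic PEEP = 15 − 4 = 11). Use total PEEP for the elastic gradient.
Vt = Cstat × (Pplat − PEEPtotal) = 81.4 × (20.1 − 15) = 81.4 × 5.1 = 415.14 mL.

415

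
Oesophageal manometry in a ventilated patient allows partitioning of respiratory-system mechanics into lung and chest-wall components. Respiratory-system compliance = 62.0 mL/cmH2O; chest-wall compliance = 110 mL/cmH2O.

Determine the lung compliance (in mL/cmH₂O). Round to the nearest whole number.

142

1/CL = 1/Crs − 1/Ccw.
1/CL = 1/62.0 − 1/110 = 0.007038.
CL = 142.09 mL/cmH2O.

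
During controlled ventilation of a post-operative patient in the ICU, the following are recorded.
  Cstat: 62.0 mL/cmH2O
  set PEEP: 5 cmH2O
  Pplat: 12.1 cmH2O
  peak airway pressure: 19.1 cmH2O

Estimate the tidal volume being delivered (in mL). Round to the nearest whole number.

Vt = Cstat × (Pplat − PEEP) = 62.0 × (12.1 − 5) = 62.0 × 7.1 = 440.2 mL.

440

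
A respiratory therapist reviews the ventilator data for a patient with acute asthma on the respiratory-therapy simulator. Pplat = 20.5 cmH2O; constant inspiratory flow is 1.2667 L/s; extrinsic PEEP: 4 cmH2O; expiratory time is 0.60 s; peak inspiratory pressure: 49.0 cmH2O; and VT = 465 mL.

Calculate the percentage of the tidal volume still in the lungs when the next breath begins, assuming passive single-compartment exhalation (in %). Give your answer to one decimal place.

R = (PIP − Pplat)/V̇ = (49.0 − 20.5) / 1.2667 = 28.5/1.2667 = 22.499 cmH2O·s/L.
C = Vt/(Pplat − PEEP) = 465.0 / (20.5 − 4) = 465.0/16.5 = 28.182 mL/cmH2O.
τ = R × C = 22.499 × 0.02818 L/cmH2O = 0.634 s.
Fraction remaining at end-expiration = e^(−Te/τ) = e^(−0.60/0.634) = 0.3881 → 38.81%.

38.8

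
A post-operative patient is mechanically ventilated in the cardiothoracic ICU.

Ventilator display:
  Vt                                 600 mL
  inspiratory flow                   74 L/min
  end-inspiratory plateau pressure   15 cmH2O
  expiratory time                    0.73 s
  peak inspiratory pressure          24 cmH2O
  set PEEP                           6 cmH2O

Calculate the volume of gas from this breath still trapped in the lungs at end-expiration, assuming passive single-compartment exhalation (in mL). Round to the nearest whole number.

Flow: 74 L/min ÷ 60 = 1.2333 L/s.
R = (PIP − Pplat)/V̇ = (24 − 15) / 1.2333 = 9.0/1.2333 = 7.297 cmH2O·s/L.
C = Vt/(Pplat − PEEP) = 600.0 / (15 − 6) = 600.0/9.0 = 66.667 mL/cmH2O.
τ = R × C = 7.297 × 0.06667 L/cmH2O = 0.4865 s.
Fraction remaining = e^(−Te/τ) = e^(−0.73/0.4865) = 0.223.
Trapped volume = 600.0 × 0.223 = 133.8 mL.

134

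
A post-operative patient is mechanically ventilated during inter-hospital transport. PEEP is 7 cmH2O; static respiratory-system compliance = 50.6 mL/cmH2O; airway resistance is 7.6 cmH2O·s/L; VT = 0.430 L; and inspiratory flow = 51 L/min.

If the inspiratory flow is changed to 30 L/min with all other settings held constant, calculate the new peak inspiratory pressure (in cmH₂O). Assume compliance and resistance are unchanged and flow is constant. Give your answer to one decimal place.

19.3

Flow: 51 L/min ÷ 60 = 0.85 L/s.
New flow: 30 L/min ÷ 60 = 0.5 L/s.
PIP = Vt/C + R·V̇ + PEEP (constant-flow equation of motion).
Only the resistive term changes: ΔPIP = R × ΔV̇ = 7.6 × (0.5 − 0.85) = 7.6 × -0.35 = -2.66 cmH2O.
Original PIP = 430/50.6 + 7.6×0.85 + 7 = 21.958 cmH2O; new PIP = 21.958 + (-2.66) = 19.298 cmH2O.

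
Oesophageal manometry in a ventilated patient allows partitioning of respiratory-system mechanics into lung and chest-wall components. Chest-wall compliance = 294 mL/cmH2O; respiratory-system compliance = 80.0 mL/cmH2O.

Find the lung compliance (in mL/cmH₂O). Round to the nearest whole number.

110

1/CL = 1/Crs − 1/Ccw.
1/CL = 1/80.0 − 1/294 = 0.009099.
CL = 109.9 mL/cmH2O.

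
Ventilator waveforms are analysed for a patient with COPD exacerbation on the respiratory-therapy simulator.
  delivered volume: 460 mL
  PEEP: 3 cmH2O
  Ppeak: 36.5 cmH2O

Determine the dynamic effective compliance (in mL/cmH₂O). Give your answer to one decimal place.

Dynamic compliance = Vt / (PIP − PEEP) = 460 / (36.5 − 3) = 460 / 33.5 = 13.731 mL/cmH2O.

13.7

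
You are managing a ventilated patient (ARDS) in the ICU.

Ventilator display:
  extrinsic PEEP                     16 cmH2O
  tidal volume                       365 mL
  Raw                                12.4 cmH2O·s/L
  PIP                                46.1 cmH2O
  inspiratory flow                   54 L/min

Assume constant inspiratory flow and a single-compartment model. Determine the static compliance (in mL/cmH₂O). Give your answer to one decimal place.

19.3

Flow: 54 L/min ÷ 60 = 0.9 L/s.
Equation of motion (constant flow): PIP = Vt/C + R·V̇ + PEEP.
Vt/C = PIP − R·V̇ − PEEP = 46.1 − 12.4×0.9 − 16 = 46.1 − 11.16 − 16 = 18.94 cmH2O.
C = Vt / 18.94 = 365 / 18.94 = 19.271 mL/cmH2O.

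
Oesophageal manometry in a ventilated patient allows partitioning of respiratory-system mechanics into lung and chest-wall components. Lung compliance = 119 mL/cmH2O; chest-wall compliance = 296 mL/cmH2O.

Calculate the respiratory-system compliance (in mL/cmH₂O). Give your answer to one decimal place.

84.9

Lung and chest wall are elastances in series: 1/Crs = 1/CL + 1/Ccw.
1/Crs = 1/119 + 1/296 = 0.01178.
Crs = 84.89 mL/cmH2O.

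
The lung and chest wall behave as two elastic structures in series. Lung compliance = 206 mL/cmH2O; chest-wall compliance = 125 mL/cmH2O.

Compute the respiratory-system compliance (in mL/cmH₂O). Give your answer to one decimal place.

77.8

Lung and chest wall are elastances in series: 1/Crs = 1/CL + 1/Ccw.
1/Crs = 1/206 + 1/125 = 0.01285.
Crs = 77.821 mL/cmH2O.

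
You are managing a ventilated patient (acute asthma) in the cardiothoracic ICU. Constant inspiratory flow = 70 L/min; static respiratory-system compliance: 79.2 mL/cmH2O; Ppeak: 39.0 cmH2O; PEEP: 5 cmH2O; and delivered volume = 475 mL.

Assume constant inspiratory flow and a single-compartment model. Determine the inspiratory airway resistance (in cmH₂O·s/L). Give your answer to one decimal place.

24.0

Flow: 70 L/min ÷ 60 = 1.1667 L/s.
Equation of motion (constant flow): PIP = Vt/C + R·V̇ + PEEP.
R·V̇ = PIP − Vt/C − PEEP = 39.0 − 475/79.2 − 5 = 39.0 − 5.997 − 5 = 28.003 cmH2O.
R = 28.003 / 1.1667 = 24.002 cmH2O·s/L.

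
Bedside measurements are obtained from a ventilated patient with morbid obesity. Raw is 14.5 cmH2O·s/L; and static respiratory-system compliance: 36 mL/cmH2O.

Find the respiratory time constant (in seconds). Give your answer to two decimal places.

τ = R × C = 14.5 × 36 mL/cmH2O = 14.5 × 0.036 L/cmH2O = 0.522 s.

0.52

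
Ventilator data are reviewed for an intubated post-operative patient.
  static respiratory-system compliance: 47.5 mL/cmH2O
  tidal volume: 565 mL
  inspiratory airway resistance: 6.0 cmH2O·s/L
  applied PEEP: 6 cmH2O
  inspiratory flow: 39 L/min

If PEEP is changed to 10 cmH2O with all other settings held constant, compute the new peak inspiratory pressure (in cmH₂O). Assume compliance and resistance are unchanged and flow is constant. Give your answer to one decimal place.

25.8

Flow: 39 L/min ÷ 60 = 0.65 L/s.
PIP = Vt/C + R·V̇ + PEEP (constant-flow equation of motion).
Only the baseline term changes: ΔPIP = ΔPEEP = 10 − 6 = 4.0 cmH2O.
Original PIP = 565/47.5 + 6.0×0.65 + 6 = 21.795 cmH2O; new PIP = 21.795 + (4.0) = 25.795 cmH2O.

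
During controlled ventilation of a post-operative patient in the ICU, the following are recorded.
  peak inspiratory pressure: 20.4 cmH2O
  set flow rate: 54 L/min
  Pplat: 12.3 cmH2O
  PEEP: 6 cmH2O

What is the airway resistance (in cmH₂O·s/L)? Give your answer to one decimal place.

Flow: 54 L/min ÷ 60 = 0.9 L/s.
Raw = (PIP − Pplat) / flow = (20.4 − 12.3) / 0.9 = 8.1 / 0.9 = 9.0 cmH2O·s/L.

9.0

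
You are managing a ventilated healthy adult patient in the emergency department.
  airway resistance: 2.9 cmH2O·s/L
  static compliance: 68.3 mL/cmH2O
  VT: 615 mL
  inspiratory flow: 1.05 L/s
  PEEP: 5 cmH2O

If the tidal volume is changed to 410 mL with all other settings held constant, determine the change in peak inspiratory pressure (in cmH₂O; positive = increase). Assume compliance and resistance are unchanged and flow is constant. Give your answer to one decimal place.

PIP = Vt/C + R·V̇ + PEEP (constant-flow equation of motion).
Only the elastic term changes: ΔPIP = ΔVt / C = (410 − 615) / 68.3 = -3.001 cmH2O.

-3.0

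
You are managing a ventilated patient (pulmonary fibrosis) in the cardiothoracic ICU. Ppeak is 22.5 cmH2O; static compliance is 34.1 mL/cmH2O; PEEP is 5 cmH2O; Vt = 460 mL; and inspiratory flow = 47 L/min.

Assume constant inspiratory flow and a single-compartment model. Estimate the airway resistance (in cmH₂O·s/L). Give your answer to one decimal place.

5.1

Flow: 47 L/min ÷ 60 = 0.7833 L/s.
Equation of motion (constant flow): PIP = Vt/C + R·V̇ + PEEP.
R·V̇ = PIP − Vt/C − PEEP = 22.5 − 460/34.1 − 5 = 22.5 − 13.49 − 5 = 4.01 cmH2O.
R = 4.01 / 0.7833 = 5.119 cmH2O·s/L.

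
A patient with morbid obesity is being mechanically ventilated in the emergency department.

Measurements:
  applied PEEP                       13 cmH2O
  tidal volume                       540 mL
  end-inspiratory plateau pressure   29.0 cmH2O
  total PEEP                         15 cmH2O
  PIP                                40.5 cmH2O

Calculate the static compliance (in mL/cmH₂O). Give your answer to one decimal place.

38.6

End-expiratory occlusion gives total PEEP = 15 cmH2O (intrinsic PEEP = 15 − 13 = 2). Use total PEEP for the elastic gradient.
Cstat = Vt / (Pplat − PEEPtotal) = 540 / (29.0 − 15) = 540 / 14.0 = 38.571 mL/cmH2O.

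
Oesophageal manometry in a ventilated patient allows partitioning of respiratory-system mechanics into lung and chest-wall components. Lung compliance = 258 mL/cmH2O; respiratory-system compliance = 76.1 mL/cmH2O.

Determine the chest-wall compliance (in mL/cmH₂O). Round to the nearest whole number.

1/Ccw = 1/Crs − 1/CL.
1/Ccw = 1/76.1 − 1/258 = 0.009265.
Ccw = 107.93 mL/cmH2O.

108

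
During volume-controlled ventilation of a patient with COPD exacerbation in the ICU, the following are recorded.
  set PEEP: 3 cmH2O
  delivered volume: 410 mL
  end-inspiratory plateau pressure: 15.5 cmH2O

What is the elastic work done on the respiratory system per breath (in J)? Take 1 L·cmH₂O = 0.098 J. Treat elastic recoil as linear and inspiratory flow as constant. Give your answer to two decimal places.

Elastic work ≈ ½ × (Pplat − PEEP) × Vt = 0.5 × (15.5 − 3) × 0.410 L = 0.5 × 12.5 × 0.410 = 2.563 L·cmH2O.
× 0.098 J/(L·cmH2O) → 0.2512 J.

0.25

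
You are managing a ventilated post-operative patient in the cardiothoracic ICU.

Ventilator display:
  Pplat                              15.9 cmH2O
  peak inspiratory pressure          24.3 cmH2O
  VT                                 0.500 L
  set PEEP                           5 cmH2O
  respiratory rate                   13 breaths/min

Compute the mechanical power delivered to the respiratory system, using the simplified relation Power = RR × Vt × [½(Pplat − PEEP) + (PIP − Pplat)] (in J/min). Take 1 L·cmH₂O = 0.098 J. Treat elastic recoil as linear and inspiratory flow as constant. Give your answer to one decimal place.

8.8

Per-breath work = Vt × [½(Pplat−PEEP) + (PIP−Pplat)] = 0.500 × [0.5×10.9 + 8.4] = 0.500 × 13.85 = 6.925 L·cmH2O.
Power = 13 × 6.925 = 90.025 L·cmH2O/min.
× 0.098 J/(L·cmH2O) → 8.822 J/min.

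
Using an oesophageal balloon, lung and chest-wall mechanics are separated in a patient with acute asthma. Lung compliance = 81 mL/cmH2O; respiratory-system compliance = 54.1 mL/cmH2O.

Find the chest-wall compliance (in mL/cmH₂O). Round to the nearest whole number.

1/Ccw = 1/Crs − 1/CL.
1/Ccw = 1/54.1 − 1/81 = 0.006139.
Ccw = 162.89 mL/cmH2O.

163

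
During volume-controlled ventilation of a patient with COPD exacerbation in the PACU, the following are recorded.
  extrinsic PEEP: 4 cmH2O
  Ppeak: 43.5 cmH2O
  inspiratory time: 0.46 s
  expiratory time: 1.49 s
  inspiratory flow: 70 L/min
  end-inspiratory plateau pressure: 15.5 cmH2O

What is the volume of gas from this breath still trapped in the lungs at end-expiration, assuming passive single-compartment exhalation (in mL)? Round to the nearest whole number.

142

Flow: 70 L/min ÷ 60 = 1.1667 L/s.
Vt = flow × Ti = 1.1667 L/s × 0.46 s × 1000 mL/L = 536.68 mL.
R = (PIP − Pplat)/V̇ = (43.5 − 15.5) / 1.1667 = 28.0/1.1667 = 23.999 cmH2O·s/L.
C = Vt/(Pplat − PEEP) = 536.68 / (15.5 − 4) = 536.68/11.5 = 46.668 mL/cmH2O.
τ = R × C = 23.999 × 0.04667 L/cmH2O = 1.12 s.
Fraction remaining = e^(−Te/τ) = e^(−1.49/1.12) = 0.2644.
Trapped volume = 536.68 × 0.2644 = 141.9 mL.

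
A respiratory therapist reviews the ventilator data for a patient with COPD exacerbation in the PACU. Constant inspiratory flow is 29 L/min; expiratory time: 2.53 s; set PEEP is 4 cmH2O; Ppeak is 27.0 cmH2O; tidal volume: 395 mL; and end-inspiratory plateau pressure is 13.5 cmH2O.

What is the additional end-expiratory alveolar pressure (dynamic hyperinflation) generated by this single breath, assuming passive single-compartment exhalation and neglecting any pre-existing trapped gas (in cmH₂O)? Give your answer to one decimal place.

Flow: 29 L/min ÷ 60 = 0.4833 L/s.
R = (PIP − Pplat)/V̇ = (27.0 − 13.5) / 0.4833 = 13.5/0.4833 = 27.933 cmH2O·s/L.
C = Vt/(Pplat − PEEP) = 395.0 / (13.5 − 4) = 395.0/9.5 = 41.579 mL/cmH2O.
τ = R × C = 27.933 × 0.04158 L/cmH2O = 1.161 s.
Fraction remaining = e^(−Te/τ) = e^(−2.53/1.161) = 0.1131; trapped volume = 395.0 × 0.1131 = 44.675 mL.
Additional alveolar pressure from trapping ≈ V_trapped / C = 44.675 / 41.579 = 1.074 cmH2O.

1.1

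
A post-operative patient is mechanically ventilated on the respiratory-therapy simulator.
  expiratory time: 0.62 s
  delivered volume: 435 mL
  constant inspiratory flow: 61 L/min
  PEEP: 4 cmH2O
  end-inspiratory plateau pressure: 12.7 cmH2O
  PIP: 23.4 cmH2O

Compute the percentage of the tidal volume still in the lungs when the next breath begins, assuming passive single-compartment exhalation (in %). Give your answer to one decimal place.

Flow: 61 L/min ÷ 60 = 1.0167 L/s.
R = (PIP − Pplat)/V̇ = (23.4 − 12.7) / 1.0167 = 10.7/1.0167 = 10.524 cmH2O·s/L.
C = Vt/(Pplat − PEEP) = 435.0 / (12.7 − 4) = 435.0/8.7 = 50.0 mL/cmH2O.
τ = R × C = 10.524 × 0.05 L/cmH2O = 0.5262 s.
Fraction remaining at end-expiration = e^(−Te/τ) = e^(−0.62/0.5262) = 0.3078 → 30.78%.

30.8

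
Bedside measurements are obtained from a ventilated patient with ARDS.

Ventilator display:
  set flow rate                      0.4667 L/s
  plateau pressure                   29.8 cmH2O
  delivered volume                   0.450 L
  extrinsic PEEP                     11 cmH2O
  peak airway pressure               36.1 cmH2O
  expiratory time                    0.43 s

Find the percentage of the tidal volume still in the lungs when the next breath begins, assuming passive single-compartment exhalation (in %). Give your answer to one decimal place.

26.4

R = (PIP − Pplat)/V̇ = (36.1 − 29.8) / 0.4667 = 6.3/0.4667 = 13.499 cmH2O·s/L.
C = Vt/(Pplat − PEEP) = 450.0 / (29.8 − 11) = 450.0/18.8 = 23.936 mL/cmH2O.
τ = R × C = 13.499 × 0.02394 L/cmH2O = 0.3232 s.
Fraction remaining at end-expiration = e^(−Te/τ) = e^(−0.43/0.3232) = 0.2644 → 26.44%.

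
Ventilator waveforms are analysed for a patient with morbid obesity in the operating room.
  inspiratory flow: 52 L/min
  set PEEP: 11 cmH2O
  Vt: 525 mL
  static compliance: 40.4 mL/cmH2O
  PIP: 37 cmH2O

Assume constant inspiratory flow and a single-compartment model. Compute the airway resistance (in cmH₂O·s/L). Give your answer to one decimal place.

15.0

Flow: 52 L/min ÷ 60 = 0.8667 L/s.
Equation of motion (constant flow): PIP = Vt/C + R·V̇ + PEEP.
R·V̇ = PIP − Vt/C − PEEP = 37 − 525/40.4 − 11 = 37 − 12.995 − 11 = 13.005 cmH2O.
R = 13.005 / 0.8667 = 15.005 cmH2O·s/L.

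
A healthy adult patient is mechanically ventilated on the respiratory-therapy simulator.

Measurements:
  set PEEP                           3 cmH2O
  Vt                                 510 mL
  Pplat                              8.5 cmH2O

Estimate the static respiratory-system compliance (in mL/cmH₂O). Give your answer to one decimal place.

92.7

Cstat = Vt / (Pplat − PEEP) = 510 / (8.5 − 3) = 510 / 5.5 = 92.727 mL/cmH2O.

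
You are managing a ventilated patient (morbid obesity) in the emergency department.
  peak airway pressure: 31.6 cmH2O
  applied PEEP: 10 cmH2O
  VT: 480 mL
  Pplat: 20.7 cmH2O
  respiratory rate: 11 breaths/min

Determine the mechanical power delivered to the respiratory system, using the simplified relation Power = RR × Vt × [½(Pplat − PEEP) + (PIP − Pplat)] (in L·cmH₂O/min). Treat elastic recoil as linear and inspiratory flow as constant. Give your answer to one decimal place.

85.8

Per-breath work = Vt × [½(Pplat−PEEP) + (PIP−Pplat)] = 0.480 × [0.5×10.7 + 10.9] = 0.480 × 16.25 = 7.8 L·cmH2O.
Power = 11 × 7.8 = 85.8 L·cmH2O/min.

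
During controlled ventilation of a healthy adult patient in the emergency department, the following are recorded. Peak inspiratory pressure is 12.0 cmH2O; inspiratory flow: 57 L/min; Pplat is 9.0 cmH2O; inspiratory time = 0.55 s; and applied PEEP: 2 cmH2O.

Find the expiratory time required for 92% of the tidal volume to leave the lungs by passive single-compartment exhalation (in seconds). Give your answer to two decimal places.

0.60

Flow: 57 L/min ÷ 60 = 0.95 L/s.
Vt = flow × Ti = 0.95 L/s × 0.55 s × 1000 mL/L = 522.5 mL.
R = (PIP − Pplat)/V̇ = (12.0 − 9.0) / 0.95 = 3.0/0.95 = 3.158 cmH2O·s/L.
C = Vt/(Pplat − PEEP) = 522.5 / (9.0 − 2) = 522.5/7.0 = 74.643 mL/cmH2O.
τ = R × C = 3.158 × 0.07464 L/cmH2O = 0.2357 s.
t = −τ·ln(1 − 0.92) = −0.2357·ln(0.08) = 0.5953 s.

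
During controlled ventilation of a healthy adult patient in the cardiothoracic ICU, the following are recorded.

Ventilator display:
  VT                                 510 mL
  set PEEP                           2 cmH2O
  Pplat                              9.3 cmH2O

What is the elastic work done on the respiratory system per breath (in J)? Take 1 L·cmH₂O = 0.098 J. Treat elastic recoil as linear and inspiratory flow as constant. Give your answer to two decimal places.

Elastic work ≈ ½ × (Pplat − PEEP) × Vt = 0.5 × (9.3 − 2) × 0.510 L = 0.5 × 7.3 × 0.510 = 1.862 L·cmH2O.
× 0.098 J/(L·cmH2O) → 0.1825 J.

0.18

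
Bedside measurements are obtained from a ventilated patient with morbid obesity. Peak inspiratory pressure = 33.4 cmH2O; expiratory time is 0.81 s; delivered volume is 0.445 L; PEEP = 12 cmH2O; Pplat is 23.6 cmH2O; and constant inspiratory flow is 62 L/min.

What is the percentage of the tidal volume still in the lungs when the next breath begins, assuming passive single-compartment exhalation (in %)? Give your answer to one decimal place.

Flow: 62 L/min ÷ 60 = 1.0333 L/s.
R = (PIP − Pplat)/V̇ = (33.4 − 23.6) / 1.0333 = 9.8/1.0333 = 9.484 cmH2O·s/L.
C = Vt/(Pplat − PEEP) = 445.0 / (23.6 − 12) = 445.0/11.6 = 38.362 mL/cmH2O.
τ = R × C = 9.484 × 0.03836 L/cmH2O = 0.3638 s.
Fraction remaining at end-expiration = e^(−Te/τ) = e^(−0.81/0.3638) = 0.1079 → 10.79%.

10.8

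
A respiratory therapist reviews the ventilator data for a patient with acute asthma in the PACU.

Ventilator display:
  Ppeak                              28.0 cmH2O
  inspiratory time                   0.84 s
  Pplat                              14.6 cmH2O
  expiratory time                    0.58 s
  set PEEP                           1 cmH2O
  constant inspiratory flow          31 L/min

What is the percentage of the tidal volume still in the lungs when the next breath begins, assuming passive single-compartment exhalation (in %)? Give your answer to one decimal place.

49.6

Flow: 31 L/min ÷ 60 = 0.5167 L/s.
Vt = flow × Ti = 0.5167 L/s × 0.84 s × 1000 mL/L = 434.03 mL.
R = (PIP − Pplat)/V̇ = (28.0 − 14.6) / 0.5167 = 13.4/0.5167 = 25.934 cmH2O·s/L.
C = Vt/(Pplat − PEEP) = 434.03 / (14.6 − 1) = 434.03/13.6 = 31.914 mL/cmH2O.
τ = R × C = 25.934 × 0.03191 L/cmH2O = 0.8276 s.
Fraction remaining at end-expiration = e^(−Te/τ) = e^(−0.58/0.8276) = 0.4962 → 49.62%.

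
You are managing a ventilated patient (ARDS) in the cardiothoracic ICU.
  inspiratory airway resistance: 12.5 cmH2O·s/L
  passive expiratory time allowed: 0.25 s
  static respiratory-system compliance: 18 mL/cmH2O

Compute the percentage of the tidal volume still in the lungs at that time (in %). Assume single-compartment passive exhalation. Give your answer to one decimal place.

τ = R × C = 12.5 × 18 mL/cmH2O = 12.5 × 0.018 L/cmH2O = 0.225 s.
Passive exhalation: V(t)/V₀ = e^(−t/τ) = e^(−0.25/0.225) = 0.3292.
Fraction remaining = 0.3292 → 32.92%.

32.9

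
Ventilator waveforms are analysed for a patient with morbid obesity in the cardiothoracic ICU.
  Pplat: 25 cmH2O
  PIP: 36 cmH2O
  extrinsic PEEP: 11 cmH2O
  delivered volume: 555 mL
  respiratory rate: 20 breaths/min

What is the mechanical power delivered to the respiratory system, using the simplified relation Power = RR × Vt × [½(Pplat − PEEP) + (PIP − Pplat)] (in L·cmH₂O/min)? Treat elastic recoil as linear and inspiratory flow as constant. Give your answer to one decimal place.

Per-breath work = Vt × [½(Pplat−PEEP) + (PIP−Pplat)] = 0.555 × [0.5×14.0 + 11.0] = 0.555 × 18.0 = 9.99 L·cmH2O.
Power = 20 × 9.99 = 199.8 L·cmH2O/min.

199.8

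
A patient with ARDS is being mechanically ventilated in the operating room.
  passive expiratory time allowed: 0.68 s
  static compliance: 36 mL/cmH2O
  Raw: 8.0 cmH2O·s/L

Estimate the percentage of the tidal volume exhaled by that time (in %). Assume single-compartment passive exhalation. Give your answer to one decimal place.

τ = R × C = 8.0 × 36 mL/cmH2O = 8.0 × 0.036 L/cmH2O = 0.288 s.
Passive exhalation: V(t)/V₀ = e^(−t/τ) = e^(−0.68/0.288) = 0.09432.
Fraction exhaled = 1 − 0.09432 = 0.9057 → 90.57%.

90.6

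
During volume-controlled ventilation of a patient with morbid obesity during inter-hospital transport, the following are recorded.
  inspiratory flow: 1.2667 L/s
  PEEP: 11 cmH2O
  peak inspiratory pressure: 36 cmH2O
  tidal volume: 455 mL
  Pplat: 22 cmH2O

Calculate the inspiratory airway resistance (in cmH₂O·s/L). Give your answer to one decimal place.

Raw = (PIP − Pplat) / flow = (36 − 22) / 1.2667 = 14.0 / 1.2667 = 11.052 cmH2O·s/L.

11.1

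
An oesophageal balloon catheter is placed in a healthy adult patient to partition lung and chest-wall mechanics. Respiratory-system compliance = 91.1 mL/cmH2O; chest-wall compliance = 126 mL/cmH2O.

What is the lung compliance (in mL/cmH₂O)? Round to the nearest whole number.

329

1/CL = 1/Crs − 1/Ccw.
1/CL = 1/91.1 − 1/126 = 0.00304.
CL = 328.95 mL/cmH2O.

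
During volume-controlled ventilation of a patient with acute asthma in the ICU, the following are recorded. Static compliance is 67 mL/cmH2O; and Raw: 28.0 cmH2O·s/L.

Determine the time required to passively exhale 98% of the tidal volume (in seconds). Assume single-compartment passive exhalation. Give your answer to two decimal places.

τ = R × C = 28.0 × 67 mL/cmH2O = 28.0 × 0.067 L/cmH2O = 1.876 s.
Exhaled fraction f = 1 − e^(−t/τ) → t = −τ·ln(1 − f) = −1.876·ln(0.02) = 7.339 s.

7.34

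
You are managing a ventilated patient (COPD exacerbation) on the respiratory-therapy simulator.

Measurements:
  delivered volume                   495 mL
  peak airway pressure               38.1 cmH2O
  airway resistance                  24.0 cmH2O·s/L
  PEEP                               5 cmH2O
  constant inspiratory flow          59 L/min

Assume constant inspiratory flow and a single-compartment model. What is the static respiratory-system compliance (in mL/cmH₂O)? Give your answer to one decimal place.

52.1

Flow: 59 L/min ÷ 60 = 0.9833 L/s.
Equation of motion (constant flow): PIP = Vt/C + R·V̇ + PEEP.
Vt/C = PIP − R·V̇ − PEEP = 38.1 − 24.0×0.9833 − 5 = 38.1 − 23.599 − 5 = 9.501 cmH2O.
C = Vt / 9.501 = 495 / 9.501 = 52.1 mL/cmH2O.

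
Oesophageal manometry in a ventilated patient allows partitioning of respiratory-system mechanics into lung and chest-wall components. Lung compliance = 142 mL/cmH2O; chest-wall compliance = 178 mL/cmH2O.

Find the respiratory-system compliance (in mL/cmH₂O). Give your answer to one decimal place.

Lung and chest wall are elastances in series: 1/Crs = 1/CL + 1/Ccw.
1/Crs = 1/142 + 1/178 = 0.01266.
Crs = 78.989 mL/cmH2O.

79.0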